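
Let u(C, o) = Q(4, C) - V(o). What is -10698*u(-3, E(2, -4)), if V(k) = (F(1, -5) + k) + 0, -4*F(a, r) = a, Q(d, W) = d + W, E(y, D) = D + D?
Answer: -197913/2 ≈ -98957.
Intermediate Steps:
E(y, D) = 2*D
Q(d, W) = W + d
F(a, r) = -a/4
V(k) = -¼ + k (V(k) = (-¼*1 + k) + 0 = (-¼ + k) + 0 = -¼ + k)
u(C, o) = 17/4 + C - o (u(C, o) = (C + 4) - (-¼ + o) = (4 + C) + (¼ - o) = 17/4 + C - o)
-10698*u(-3, E(2, -4)) = -10698*(17/4 - 3 - 2*(-4)) = -10698*(17/4 - 3 - 1*(-8)) = -10698*(17/4 - 3 + 8) = -10698*37/4 = -197913/2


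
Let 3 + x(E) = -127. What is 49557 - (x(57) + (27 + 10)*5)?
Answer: 49502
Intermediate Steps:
x(E) = -130 (x(E) = -3 - 127 = -130)
49557 - (x(57) + (27 + 10)*5) = 49557 - (-130 + (27 + 10)*5) = 49557 - (-130 + 37*5) = 49557 - (-130 + 185) = 49557 - 1*55 = 49557 - 55 = 49502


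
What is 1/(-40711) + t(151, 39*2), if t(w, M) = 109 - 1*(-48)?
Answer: 6391626/40711 ≈ 157.00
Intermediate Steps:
t(w, M) = 157 (t(w, M) = 109 + 48 = 157)
1/(-40711) + t(151, 39*2) = 1/(-40711) + 157 = -1/40711 + 157 = 6391626/40711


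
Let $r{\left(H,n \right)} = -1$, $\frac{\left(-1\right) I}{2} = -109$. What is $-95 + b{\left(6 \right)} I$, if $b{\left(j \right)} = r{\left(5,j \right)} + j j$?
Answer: $7535$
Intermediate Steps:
$I = 218$ ($I = \left(-2\right) \left(-109\right) = 218$)
$b{\left(j \right)} = -1 + j^{2}$ ($b{\left(j \right)} = -1 + j j = -1 + j^{2}$)
$-95 + b{\left(6 \right)} I = -95 + \left(-1 + 6^{2}\right) 218 = -95 + \left(-1 + 36\right) 218 = -95 + 35 \cdot 218 = -95 + 7630 = 7535$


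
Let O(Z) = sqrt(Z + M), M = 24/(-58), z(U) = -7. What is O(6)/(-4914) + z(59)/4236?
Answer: -7/4236 - sqrt(58)/15834 ≈ -0.0021335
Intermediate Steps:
M = -12/29 (M = 24*(-1/58) = -12/29 ≈ -0.41379)
O(Z) = sqrt(-12/29 + Z) (O(Z) = sqrt(Z - 12/29) = sqrt(-12/29 + Z))
O(6)/(-4914) + z(59)/4236 = (sqrt(-348 + 841*6)/29)/(-4914) - 7/4236 = (sqrt(-348 + 5046)/29)*(-1/4914) - 7*1/4236 = (sqrt(4698)/29)*(-1/4914) - 7/4236 = ((9*sqrt(58))/29)*(-1/4914) - 7/4236 = (9*sqrt(58)/29)*(-1/4914) - 7/4236 = -sqrt(58)/15834 - 7/4236 = -7/4236 - sqrt(58)/15834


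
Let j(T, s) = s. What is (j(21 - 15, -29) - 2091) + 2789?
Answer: 669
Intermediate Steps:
(j(21 - 15, -29) - 2091) + 2789 = (-29 - 2091) + 2789 = -2120 + 2789 = 669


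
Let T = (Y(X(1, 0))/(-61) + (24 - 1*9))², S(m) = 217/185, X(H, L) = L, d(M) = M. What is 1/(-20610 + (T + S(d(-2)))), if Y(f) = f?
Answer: -185/3771008 ≈ -4.9059e-5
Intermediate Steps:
S(m) = 217/185 (S(m) = 217*(1/185) = 217/185)
T = 225 (T = (0/(-61) + (24 - 1*9))² = (0*(-1/61) + (24 - 9))² = (0 + 15)² = 15² = 225)
1/(-20610 + (T + S(d(-2)))) = 1/(-20610 + (225 + 217/185)) = 1/(-20610 + 41842/185) = 1/(-3771008/185) = -185/3771008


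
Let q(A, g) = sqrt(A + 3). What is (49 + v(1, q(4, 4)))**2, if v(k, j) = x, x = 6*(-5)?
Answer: 361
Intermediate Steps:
x = -30
q(A, g) = sqrt(3 + A)
v(k, j) = -30
(49 + v(1, q(4, 4)))**2 = (49 - 30)**2 = 19**2 = 361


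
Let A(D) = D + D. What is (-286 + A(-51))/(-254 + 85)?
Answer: 388/169 ≈ 2.2959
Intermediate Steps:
A(D) = 2*D
(-286 + A(-51))/(-254 + 85) = (-286 + 2*(-51))/(-254 + 85) = (-286 - 102)/(-169) = -388*(-1/169) = 388/169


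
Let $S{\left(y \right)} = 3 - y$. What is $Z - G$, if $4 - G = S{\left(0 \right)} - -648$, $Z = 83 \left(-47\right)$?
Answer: $-3254$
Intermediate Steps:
$Z = -3901$
$G = -647$ ($G = 4 - \left(\left(3 - 0\right) - -648\right) = 4 - \left(\left(3 + 0\right) + 648\right) = 4 - \left(3 + 648\right) = 4 - 651 = -647$)
$Z - G = -3901 - -647 = -3901 + 647 = -3254$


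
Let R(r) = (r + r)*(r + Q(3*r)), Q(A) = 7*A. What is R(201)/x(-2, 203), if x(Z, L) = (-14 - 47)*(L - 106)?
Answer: -1777644/5917 ≈ -300.43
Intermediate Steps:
x(Z, L) = 6466 - 61*L (x(Z, L) = -61*(-106 + L) = 6466 - 61*L)
R(r) = 44*r**2 (R(r) = (r + r)*(r + 7*(3*r)) = (2*r)*(r + 21*r) = (2*r)*(22*r) = 44*r**2)
R(201)/x(-2, 203) = (44*201**2)/(6466 - 61*203) = (44*40401)/(6466 - 12383) = 1777644/(-5917) = 1777644*(-1/5917) = -1777644/5917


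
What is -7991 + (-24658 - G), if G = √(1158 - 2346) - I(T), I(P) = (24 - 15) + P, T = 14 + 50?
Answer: -32576 - 6*I*√33 ≈ -32576.0 - 34.467*I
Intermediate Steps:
T = 64
I(P) = 9 + P
G = -73 + 6*I*√33 (G = √(1158 - 2346) - (9 + 64) = √(-1188) - 1*73 = 6*I*√33 - 73 = -73 + 6*I*√33 ≈ -73.0 + 34.467*I)
-7991 + (-24658 - G) = -7991 + (-24658 - (-73 + 6*I*√33)) = -7991 + (-24658 + (73 - 6*I*√33)) = -7991 + (-24585 - 6*I*√33) = -32576 - 6*I*√33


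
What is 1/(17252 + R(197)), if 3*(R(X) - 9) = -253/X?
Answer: 591/10200998 ≈ 5.7935e-5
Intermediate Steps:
R(X) = 9 - 253/(3*X) (R(X) = 9 + (-253/X)/3 = 9 - 253/(3*X))
1/(17252 + R(197)) = 1/(17252 + (9 - 253/3/197)) = 1/(17252 + (9 - 253/3*1/197)) = 1/(17252 + (9 - 253/591)) = 1/(17252 + 5066/591) = 1/(10200998/591) = 591/10200998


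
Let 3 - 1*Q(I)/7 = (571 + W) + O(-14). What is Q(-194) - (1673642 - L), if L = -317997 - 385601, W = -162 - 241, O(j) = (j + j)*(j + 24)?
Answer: -2376435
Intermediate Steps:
O(j) = 2*j*(24 + j) (O(j) = (2*j)*(24 + j) = 2*j*(24 + j))
W = -403
Q(I) = 805 (Q(I) = 21 - 7*((571 - 403) + 2*(-14)*(24 - 14)) = 21 - 7*(168 + 2*(-14)*10) = 21 - 7*(168 - 280) = 21 - 7*(-112) = 21 + 784 = 805)
L = -703598
Q(-194) - (1673642 - L) = 805 - (1673642 - 1*(-703598)) = 805 - (1673642 + 703598) = 805 - 1*2377240 = 805 - 2377240 = -2376435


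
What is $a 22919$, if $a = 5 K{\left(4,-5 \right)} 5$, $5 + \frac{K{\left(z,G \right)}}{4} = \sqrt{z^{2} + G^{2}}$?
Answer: $-11459500 + 2291900 \sqrt{41} \approx 3.2158 \cdot 10^{6}$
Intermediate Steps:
$K{\left(z,G \right)} = -20 + 4 \sqrt{G^{2} + z^{2}}$ ($K{\left(z,G \right)} = -20 + 4 \sqrt{z^{2} + G^{2}} = -20 + 4 \sqrt{G^{2} + z^{2}}$)
$a = -500 + 100 \sqrt{41}$ ($a = 5 \left(-20 + 4 \sqrt{\left(-5\right)^{2} + 4^{2}}\right) 5 = 5 \left(-20 + 4 \sqrt{25 + 16}\right) 5 = 5 \left(-20 + 4 \sqrt{41}\right) 5 = \left(-100 + 20 \sqrt{41}\right) 5 = -500 + 100 \sqrt{41} \approx 140.31$)
$a 22919 = \left(-500 + 100 \sqrt{41}\right) 22919 = -11459500 + 2291900 \sqrt{41}$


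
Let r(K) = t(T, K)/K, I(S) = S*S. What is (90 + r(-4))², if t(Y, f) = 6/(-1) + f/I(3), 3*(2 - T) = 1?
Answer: 2719201/324 ≈ 8392.6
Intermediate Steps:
T = 5/3 (T = 2 - ⅓*1 = 2 - ⅓ = 5/3 ≈ 1.6667)
I(S) = S²
t(Y, f) = -6 + f/9 (t(Y, f) = 6/(-1) + f/(3²) = 6*(-1) + f/9 = -6 + f*(⅑) = -6 + f/9)
r(K) = (-6 + K/9)/K
(90 + r(-4))² = (90 + (⅑)*(-54 - 4)/(-4))² = (90 + (⅑)*(-¼)*(-58))² = (90 + 29/18)² = (1649/18)² = 2719201/324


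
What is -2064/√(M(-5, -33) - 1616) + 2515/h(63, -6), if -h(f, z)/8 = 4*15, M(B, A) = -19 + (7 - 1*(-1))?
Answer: -503/96 + 2064*I*√1627/1627 ≈ -5.2396 + 51.17*I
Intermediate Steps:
M(B, A) = -11 (M(B, A) = -19 + (7 + 1) = -19 + 8 = -11)
h(f, z) = -480 (h(f, z) = -32*15 = -8*60 = -480)
-2064/√(M(-5, -33) - 1616) + 2515/h(63, -6) = -2064/√(-11 - 1616) + 2515/(-480) = -2064*(-I*√1627/1627) + 2515*(-1/480) = -2064*(-I*√1627/1627) - 503/96 = -(-2064)*I*√1627/1627 - 503/96 = 2064*I*√1627/1627 - 503/96 = -503/96 + 2064*I*√1627/1627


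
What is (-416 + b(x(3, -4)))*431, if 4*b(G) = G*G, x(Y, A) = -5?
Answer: -706409/4 ≈ -1.7660e+5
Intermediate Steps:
b(G) = G²/4 (b(G) = (G*G)/4 = G²/4)
(-416 + b(x(3, -4)))*431 = (-416 + (¼)*(-5)²)*431 = (-416 + (¼)*25)*431 = (-416 + 25/4)*431 = -1639/4*431 = -706409/4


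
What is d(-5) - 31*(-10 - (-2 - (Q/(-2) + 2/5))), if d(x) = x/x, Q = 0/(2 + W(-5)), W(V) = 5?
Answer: 1183/5 ≈ 236.60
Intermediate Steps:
Q = 0 (Q = 0/(2 + 5) = 0/7 = 0*(⅐) = 0)
d(x) = 1
d(-5) - 31*(-10 - (-2 - (Q/(-2) + 2/5))) = 1 - 31*(-10 - (-2 - (0/(-2) + 2/5))) = 1 - 31*(-10 - (-2 - (0*(-½) + 2*(⅕)))) = 1 - 31*(-10 - (-2 - (0 + ⅖))) = 1 - 31*(-10 - (-2 - 1*⅖)) = 1 - 31*(-10 - (-2 - ⅖)) = 1 - 31*(-10 - 1*(-12/5)) = 1 - 31*(-10 + 12/5) = 1 - 31*(-38/5) = 1 + 1178/5 = 1183/5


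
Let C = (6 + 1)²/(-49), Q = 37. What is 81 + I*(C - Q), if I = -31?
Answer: 1259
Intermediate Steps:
C = -1 (C = 7²*(-1/49) = 49*(-1/49) = -1)
81 + I*(C - Q) = 81 - 31*(-1 - 1*37) = 81 - 31*(-1 - 37) = 81 - 31*(-38) = 81 + 1178 = 1259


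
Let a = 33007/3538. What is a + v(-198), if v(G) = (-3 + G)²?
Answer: 142971745/3538 ≈ 40410.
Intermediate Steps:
a = 33007/3538 (a = 33007*(1/3538) = 33007/3538 ≈ 9.3293)
a + v(-198) = 33007/3538 + (-3 - 198)² = 33007/3538 + (-201)² = 33007/3538 + 40401 = 142971745/3538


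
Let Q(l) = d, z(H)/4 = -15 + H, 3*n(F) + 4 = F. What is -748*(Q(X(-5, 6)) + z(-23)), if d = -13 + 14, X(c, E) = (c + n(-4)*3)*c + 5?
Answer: 112948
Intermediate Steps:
n(F) = -4/3 + F/3
X(c, E) = 5 + c*(-8 + c) (X(c, E) = (c + (-4/3 + (⅓)*(-4))*3)*c + 5 = (c + (-4/3 - 4/3)*3)*c + 5 = (c - 8/3*3)*c + 5 = (c - 8)*c + 5 = (-8 + c)*c + 5 = c*(-8 + c) + 5 = 5 + c*(-8 + c))
z(H) = -60 + 4*H (z(H) = 4*(-15 + H) = -60 + 4*H)
d = 1
Q(l) = 1
-748*(Q(X(-5, 6)) + z(-23)) = -748*(1 + (-60 + 4*(-23))) = -748*(1 + (-60 - 92)) = -748*(1 - 152) = -748*(-151) = 112948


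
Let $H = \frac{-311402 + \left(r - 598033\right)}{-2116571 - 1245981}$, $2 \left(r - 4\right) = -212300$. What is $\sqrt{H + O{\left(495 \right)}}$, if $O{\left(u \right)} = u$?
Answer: $\frac{\sqrt{1400064785127798}}{1681276} \approx 22.255$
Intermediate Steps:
$r = -106146$ ($r = 4 + \frac{1}{2} \left(-212300\right) = 4 - 106150 = -106146$)
$H = \frac{1015581}{3362552}$ ($H = \frac{-311402 - 704179}{-2116571 - 1245981} = \frac{-311402 - 704179}{-3362552} = \left(-1015581\right) \left(- \frac{1}{3362552}\right) = \frac{1015581}{3362552} \approx 0.30203$)
$\sqrt{H + O{\left(495 \right)}} = \sqrt{\frac{1015581}{3362552} + 495} = \sqrt{\frac{1665478821}{3362552}} = \frac{\sqrt{1400064785127798}}{1681276}$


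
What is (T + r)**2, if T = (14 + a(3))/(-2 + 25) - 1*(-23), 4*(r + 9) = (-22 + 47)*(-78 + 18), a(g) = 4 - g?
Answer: 68690944/529 ≈ 1.2985e+5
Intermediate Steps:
r = -384 (r = -9 + ((-22 + 47)*(-78 + 18))/4 = -9 + (25*(-60))/4 = -9 + (1/4)*(-1500) = -9 - 375 = -384)
T = 544/23 (T = (14 + (4 - 1*3))/(-2 + 25) - 1*(-23) = (14 + (4 - 3))/23 + 23 = (14 + 1)*(1/23) + 23 = 15*(1/23) + 23 = 15/23 + 23 = 544/23 ≈ 23.652)
(T + r)**2 = (544/23 - 384)**2 = (-8288/23)**2 = 68690944/529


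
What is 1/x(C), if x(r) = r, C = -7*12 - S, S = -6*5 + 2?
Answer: -1/56 ≈ -0.017857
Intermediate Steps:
S = -28 (S = -30 + 2 = -28)
C = -56 (C = -7*12 - 1*(-28) = -84 + 28 = -56)
1/x(C) = 1/(-56) = -1/56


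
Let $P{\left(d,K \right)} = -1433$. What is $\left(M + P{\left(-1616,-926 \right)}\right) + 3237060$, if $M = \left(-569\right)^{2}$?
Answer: $3559388$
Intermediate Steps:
$M = 323761$
$\left(M + P{\left(-1616,-926 \right)}\right) + 3237060 = \left(323761 - 1433\right) + 3237060 = 322328 + 3237060 = 3559388$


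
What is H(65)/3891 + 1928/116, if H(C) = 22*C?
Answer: 1916932/112839 ≈ 16.988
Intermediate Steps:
H(65)/3891 + 1928/116 = (22*65)/3891 + 1928/116 = 1430*(1/3891) + 1928*(1/116) = 1430/3891 + 482/29 = 1916932/112839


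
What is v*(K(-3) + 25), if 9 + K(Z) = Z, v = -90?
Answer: -1170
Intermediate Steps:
K(Z) = -9 + Z
v*(K(-3) + 25) = -90*((-9 - 3) + 25) = -90*(-12 + 25) = -90*13 = -1170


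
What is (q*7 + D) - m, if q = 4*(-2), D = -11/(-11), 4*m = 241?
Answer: -461/4 ≈ -115.25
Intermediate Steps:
m = 241/4 (m = (¼)*241 = 241/4 ≈ 60.250)
D = 1 (D = -11*(-1/11) = 1)
q = -8
(q*7 + D) - m = (-8*7 + 1) - 1*241/4 = (-56 + 1) - 241/4 = -55 - 241/4 = -461/4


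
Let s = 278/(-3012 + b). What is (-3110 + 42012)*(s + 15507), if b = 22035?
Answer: 11475698606978/19023 ≈ 6.0325e+8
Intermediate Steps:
s = 278/19023 (s = 278/(-3012 + 22035) = 278/19023 ≈ 0.014614)
(-3110 + 42012)*(s + 15507) = (-3110 + 42012)*(278/19023 + 15507) = 38902*(294989939/19023) = 11475698606978/19023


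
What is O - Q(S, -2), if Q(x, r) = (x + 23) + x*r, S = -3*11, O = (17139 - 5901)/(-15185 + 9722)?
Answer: -105722/1821 ≈ -58.057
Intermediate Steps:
O = -3746/1821 (O = 11238/(-5463) = 11238*(-1/5463) = -3746/1821 ≈ -2.0571)
S = -33
Q(x, r) = 23 + x + r*x (Q(x, r) = (23 + x) + r*x = 23 + x + r*x)
O - Q(S, -2) = -3746/1821 - (23 - 33 - 2*(-33)) = -3746/1821 - (23 - 33 + 66) = -3746/1821 - 1*56 = -3746/1821 - 56 = -105722/1821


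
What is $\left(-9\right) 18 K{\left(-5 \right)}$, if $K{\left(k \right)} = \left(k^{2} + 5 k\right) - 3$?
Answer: $486$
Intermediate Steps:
$K{\left(k \right)} = -3 + k^{2} + 5 k$
$\left(-9\right) 18 K{\left(-5 \right)} = \left(-9\right) 18 \left(-3 + \left(-5\right)^{2} + 5 \left(-5\right)\right) = - 162 \left(-3 + 25 - 25\right) = \left(-162\right) \left(-3\right) = 486$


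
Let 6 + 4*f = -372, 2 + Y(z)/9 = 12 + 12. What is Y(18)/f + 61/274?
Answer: -10775/5754 ≈ -1.8726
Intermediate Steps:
Y(z) = 198 (Y(z) = -18 + 9*(12 + 12) = -18 + 9*24 = -18 + 216 = 198)
f = -189/2 (f = -3/2 + (1/4)*(-372) = -3/2 - 93 = -189/2 ≈ -94.500)
Y(18)/f + 61/274 = 198/(-189/2) + 61/274 = 198*(-2/189) + 61*(1/274) = -44/21 + 61/274 = -10775/5754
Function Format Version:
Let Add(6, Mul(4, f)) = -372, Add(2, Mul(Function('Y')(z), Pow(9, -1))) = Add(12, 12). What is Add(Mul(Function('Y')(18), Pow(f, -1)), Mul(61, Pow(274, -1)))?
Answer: Rational(-10775, 5754) ≈ -1.8726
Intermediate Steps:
Function('Y')(z) = 198 (Function('Y')(z) = Add(-18, Mul(9, Add(12, 12))) = Add(-18, Mul(9, 24)) = Add(-18, 216) = 198)
f = Rational(-189, 2) (f = Add(Rational(-3, 2), Mul(Rational(1, 4), -372)) = Add(Rational(-3, 2), -93) = Rational(-189, 2) ≈ -94.500)
Add(Mul(Function('Y')(18), Pow(f, -1)), Mul(61, Pow(274, -1))) = Add(Mul(198, Pow(Rational(-189, 2), -1)), Mul(61, Pow(274, -1))) = Add(Mul(198, Rational(-2, 189)), Mul(61, Rational(1, 274))) = Add(Rational(-44, 21), Rational(61, 274)) = Rational(-10775, 5754)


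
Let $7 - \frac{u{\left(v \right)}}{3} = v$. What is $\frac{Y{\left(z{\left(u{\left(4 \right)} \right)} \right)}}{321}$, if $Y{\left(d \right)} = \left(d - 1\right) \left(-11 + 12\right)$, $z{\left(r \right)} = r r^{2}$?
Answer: $\frac{728}{321} \approx 2.2679$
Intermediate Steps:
$u{\left(v \right)} = 21 - 3 v$
$z{\left(r \right)} = r^{3}$
$Y{\left(d \right)} = -1 + d$ ($Y{\left(d \right)} = \left(-1 + d\right) 1 = -1 + d$)
$\frac{Y{\left(z{\left(u{\left(4 \right)} \right)} \right)}}{321} = \frac{-1 + \left(21 - 12\right)^{3}}{321} = \left(-1 + \left(21 - 12\right)^{3}\right) \frac{1}{321} = \left(-1 + 9^{3}\right) \frac{1}{321} = \left(-1 + 729\right) \frac{1}{321} = 728 \cdot \frac{1}{321} = \frac{728}{321}$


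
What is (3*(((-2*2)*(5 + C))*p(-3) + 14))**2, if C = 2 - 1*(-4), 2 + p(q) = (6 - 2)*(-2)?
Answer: 1855044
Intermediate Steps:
p(q) = -10 (p(q) = -2 + (6 - 2)*(-2) = -2 + 4*(-2) = -2 - 8 = -10)
C = 6 (C = 2 + 4 = 6)
(3*(((-2*2)*(5 + C))*p(-3) + 14))**2 = (3*(((-2*2)*(5 + 6))*(-10) + 14))**2 = (3*(-4*11*(-10) + 14))**2 = (3*(-44*(-10) + 14))**2 = (3*(440 + 14))**2 = (3*454)**2 = 1362**2 = 1855044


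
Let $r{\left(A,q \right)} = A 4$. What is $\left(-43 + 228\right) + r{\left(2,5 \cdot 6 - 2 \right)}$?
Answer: $193$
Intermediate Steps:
$r{\left(A,q \right)} = 4 A$
$\left(-43 + 228\right) + r{\left(2,5 \cdot 6 - 2 \right)} = \left(-43 + 228\right) + 4 \cdot 2 = 185 + 8 = 193$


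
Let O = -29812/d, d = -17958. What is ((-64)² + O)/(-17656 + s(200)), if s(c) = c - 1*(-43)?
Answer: -36792890/156351327 ≈ -0.23532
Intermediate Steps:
O = 14906/8979 (O = -29812/(-17958) = -29812*(-1/17958) = 14906/8979 ≈ 1.6601)
s(c) = 43 + c (s(c) = c + 43 = 43 + c)
((-64)² + O)/(-17656 + s(200)) = ((-64)² + 14906/8979)/(-17656 + (43 + 200)) = (4096 + 14906/8979)/(-17656 + 243) = (36792890/8979)/(-17413) = (36792890/8979)*(-1/17413) = -36792890/156351327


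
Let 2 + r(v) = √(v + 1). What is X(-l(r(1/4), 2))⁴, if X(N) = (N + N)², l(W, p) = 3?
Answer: 1679616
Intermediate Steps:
r(v) = -2 + √(1 + v) (r(v) = -2 + √(v + 1) = -2 + √(1 + v))
X(N) = 4*N² (X(N) = (2*N)² = 4*N²)
X(-l(r(1/4), 2))⁴ = (4*(-1*3)²)⁴ = (4*(-3)²)⁴ = (4*9)⁴ = 36⁴ = 1679616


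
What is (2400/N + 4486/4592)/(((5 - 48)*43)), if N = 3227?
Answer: -1821223/1957085144 ≈ -0.00093058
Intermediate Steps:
(2400/N + 4486/4592)/(((5 - 48)*43)) = (2400/3227 + 4486/4592)/(((5 - 48)*43)) = (2400*(1/3227) + 4486*(1/4592))/((-43*43)) = (2400/3227 + 2243/2296)/(-1849) = (1821223/1058456)*(-1/1849) = -1821223/1957085144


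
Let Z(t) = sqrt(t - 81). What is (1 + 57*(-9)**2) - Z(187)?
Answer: 4618 - sqrt(106) ≈ 4607.7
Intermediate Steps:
Z(t) = sqrt(-81 + t)
(1 + 57*(-9)**2) - Z(187) = (1 + 57*(-9)**2) - sqrt(-81 + 187) = (1 + 57*81) - sqrt(106) = (1 + 4617) - sqrt(106) = 4618 - sqrt(106)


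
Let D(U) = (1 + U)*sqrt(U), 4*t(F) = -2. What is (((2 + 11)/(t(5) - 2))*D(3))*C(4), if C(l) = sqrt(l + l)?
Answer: -208*sqrt(6)/5 ≈ -101.90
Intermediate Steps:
C(l) = sqrt(2)*sqrt(l) (C(l) = sqrt(2*l) = sqrt(2)*sqrt(l))
t(F) = -1/2 (t(F) = (1/4)*(-2) = -1/2)
D(U) = sqrt(U)*(1 + U)
(((2 + 11)/(t(5) - 2))*D(3))*C(4) = (((2 + 11)/(-1/2 - 2))*(sqrt(3)*(1 + 3)))*(sqrt(2)*sqrt(4)) = ((13/(-5/2))*(sqrt(3)*4))*(sqrt(2)*2) = ((13*(-2/5))*(4*sqrt(3)))*(2*sqrt(2)) = (-104*sqrt(3)/5)*(2*sqrt(2)) = -208*sqrt(6)/5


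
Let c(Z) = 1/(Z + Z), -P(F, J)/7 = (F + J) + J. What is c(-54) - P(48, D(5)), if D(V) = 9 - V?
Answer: 42335/108 ≈ 391.99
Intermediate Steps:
P(F, J) = -14*J - 7*F (P(F, J) = -7*((F + J) + J) = -7*(F + 2*J) = -14*J - 7*F)
c(Z) = 1/(2*Z)
c(-54) - P(48, D(5)) = (½)/(-54) - (-14*(9 - 1*5) - 7*48) = (½)*(-1/54) - (-14*(9 - 5) - 336) = -1/108 - (-14*4 - 336) = -1/108 - (-56 - 336) = -1/108 - 1*(-392) = -1/108 + 392 = 42335/108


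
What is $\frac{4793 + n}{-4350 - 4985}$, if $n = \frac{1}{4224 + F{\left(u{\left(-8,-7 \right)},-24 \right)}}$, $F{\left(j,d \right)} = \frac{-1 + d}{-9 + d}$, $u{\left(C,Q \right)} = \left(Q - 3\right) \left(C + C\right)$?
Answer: $- \frac{668225714}{1301457695} \approx -0.51344$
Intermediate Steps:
$u{\left(C,Q \right)} = 2 C \left(-3 + Q\right)$ ($u{\left(C,Q \right)} = \left(-3 + Q\right) 2 C = 2 C \left(-3 + Q\right)$)
$F{\left(j,d \right)} = \frac{-1 + d}{-9 + d}$
$n = \frac{33}{139417}$ ($n = \frac{1}{4224 + \frac{-1 - 24}{-9 - 24}} = \frac{1}{4224 + \frac{1}{-33} \left(-25\right)} = \frac{1}{4224 - - \frac{25}{33}} = \frac{1}{4224 + \frac{25}{33}} = \frac{1}{\frac{139417}{33}} = \frac{33}{139417} \approx 0.0002367$)
$\frac{4793 + n}{-4350 - 4985} = \frac{4793 + \frac{33}{139417}}{-4350 - 4985} = \frac{668225714}{139417 \left(-9335\right)} = \frac{668225714}{139417} \left(- \frac{1}{9335}\right) = - \frac{668225714}{1301457695}$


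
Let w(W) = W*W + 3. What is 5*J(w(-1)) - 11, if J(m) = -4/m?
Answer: -16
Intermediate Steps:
w(W) = 3 + W² (w(W) = W² + 3 = 3 + W²)
5*J(w(-1)) - 11 = 5*(-4/(3 + (-1)²)) - 11 = 5*(-4/(3 + 1)) - 11 = 5*(-4/4) - 11 = 5*(-4*¼) - 11 = 5*(-1) - 11 = -5 - 11 = -16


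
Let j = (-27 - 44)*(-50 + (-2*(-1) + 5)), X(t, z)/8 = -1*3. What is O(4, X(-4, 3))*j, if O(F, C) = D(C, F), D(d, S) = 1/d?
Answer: -3053/24 ≈ -127.21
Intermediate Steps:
X(t, z) = -24 (X(t, z) = 8*(-1*3) = 8*(-3) = -24)
O(F, C) = 1/C
j = 3053 (j = -71*(-50 + (2 + 5)) = -71*(-50 + 7) = -71*(-43) = 3053)
O(4, X(-4, 3))*j = 3053/(-24) = -1/24*3053 = -3053/24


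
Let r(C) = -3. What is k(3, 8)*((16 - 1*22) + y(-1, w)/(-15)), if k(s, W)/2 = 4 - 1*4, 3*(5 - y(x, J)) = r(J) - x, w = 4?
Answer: 0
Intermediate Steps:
y(x, J) = 6 + x/3 (y(x, J) = 5 - (-3 - x)/3 = 5 + (1 + x/3) = 6 + x/3)
k(s, W) = 0 (k(s, W) = 2*(4 - 1*4) = 2*(4 - 4) = 2*0 = 0)
k(3, 8)*((16 - 1*22) + y(-1, w)/(-15)) = 0*((16 - 1*22) + (6 + (1/3)*(-1))/(-15)) = 0*((16 - 22) + (6 - 1/3)*(-1/15)) = 0*(-6 + (17/3)*(-1/15)) = 0*(-6 - 17/45) = 0*(-287/45) = 0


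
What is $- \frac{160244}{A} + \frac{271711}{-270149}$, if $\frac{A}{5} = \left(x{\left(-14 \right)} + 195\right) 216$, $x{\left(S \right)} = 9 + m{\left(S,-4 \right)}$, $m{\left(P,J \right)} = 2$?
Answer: $- \frac{2357727719}{1365971580} \approx -1.726$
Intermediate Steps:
$x{\left(S \right)} = 11$ ($x{\left(S \right)} = 9 + 2 = 11$)
$A = 222480$ ($A = 5 \left(11 + 195\right) 216 = 5 \cdot 206 \cdot 216 = 5 \cdot 44496 = 222480$)
$- \frac{160244}{A} + \frac{271711}{-270149} = - \frac{160244}{222480} + \frac{271711}{-270149} = \left(-160244\right) \frac{1}{222480} + 271711 \left(- \frac{1}{270149}\right) = - \frac{40061}{55620} - \frac{24701}{24559} = - \frac{2357727719}{1365971580}$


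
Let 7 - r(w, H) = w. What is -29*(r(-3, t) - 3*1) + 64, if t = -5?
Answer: -139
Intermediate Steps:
r(w, H) = 7 - w
-29*(r(-3, t) - 3*1) + 64 = -29*((7 - 1*(-3)) - 3*1) + 64 = -29*((7 + 3) - 3) + 64 = -29*(10 - 3) + 64 = -29*7 + 64 = -203 + 64 = -139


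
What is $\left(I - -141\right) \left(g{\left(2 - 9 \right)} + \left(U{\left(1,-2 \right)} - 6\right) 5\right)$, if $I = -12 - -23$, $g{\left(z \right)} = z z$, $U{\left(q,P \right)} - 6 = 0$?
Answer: $7448$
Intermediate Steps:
$U{\left(q,P \right)} = 6$ ($U{\left(q,P \right)} = 6 + 0 = 6$)
$g{\left(z \right)} = z^{2}$
$I = 11$ ($I = -12 + 23 = 11$)
$\left(I - -141\right) \left(g{\left(2 - 9 \right)} + \left(U{\left(1,-2 \right)} - 6\right) 5\right) = \left(11 - -141\right) \left(\left(2 - 9\right)^{2} + \left(6 - 6\right) 5\right) = \left(11 + 141\right) \left(\left(-7\right)^{2} + 0 \cdot 5\right) = 152 \left(49 + 0\right) = 152 \cdot 49 = 7448$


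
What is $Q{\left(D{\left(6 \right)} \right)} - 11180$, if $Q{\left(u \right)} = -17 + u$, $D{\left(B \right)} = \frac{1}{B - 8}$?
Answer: $- \frac{22395}{2} \approx -11198.0$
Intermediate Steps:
$D{\left(B \right)} = \frac{1}{-8 + B}$
$Q{\left(D{\left(6 \right)} \right)} - 11180 = \left(-17 + \frac{1}{-8 + 6}\right) - 11180 = \left(-17 + \frac{1}{-2}\right) - 11180 = \left(-17 - \frac{1}{2}\right) - 11180 = - \frac{35}{2} - 11180 = - \frac{22395}{2}$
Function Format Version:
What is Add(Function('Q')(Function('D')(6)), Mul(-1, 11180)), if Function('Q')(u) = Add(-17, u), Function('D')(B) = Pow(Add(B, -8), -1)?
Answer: Rational(-22395, 2) ≈ -11198.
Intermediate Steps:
Function('D')(B) = Pow(Add(-8, B), -1)
Add(Function('Q')(Function('D')(6)), Mul(-1, 11180)) = Add(Add(-17, Pow(Add(-8, 6), -1)), Mul(-1, 11180)) = Add(Add(-17, Pow(-2, -1)), -11180) = Add(Add(-17, Rational(-1, 2)), -11180) = Add(Rational(-35, 2), -11180) = Rational(-22395, 2)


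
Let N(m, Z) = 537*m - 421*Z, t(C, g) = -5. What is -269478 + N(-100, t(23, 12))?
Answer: -321073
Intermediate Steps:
N(m, Z) = -421*Z + 537*m
-269478 + N(-100, t(23, 12)) = -269478 + (-421*(-5) + 537*(-100)) = -269478 + (2105 - 53700) = -269478 - 51595 = -321073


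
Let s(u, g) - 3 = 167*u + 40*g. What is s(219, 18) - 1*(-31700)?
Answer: 68996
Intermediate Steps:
s(u, g) = 3 + 40*g + 167*u (s(u, g) = 3 + (167*u + 40*g) = 3 + (40*g + 167*u) = 3 + 40*g + 167*u)
s(219, 18) - 1*(-31700) = (3 + 40*18 + 167*219) - 1*(-31700) = (3 + 720 + 36573) + 31700 = 37296 + 31700 = 68996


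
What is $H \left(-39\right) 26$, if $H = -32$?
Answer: $32448$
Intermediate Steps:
$H \left(-39\right) 26 = \left(-32\right) \left(-39\right) 26 = 1248 \cdot 26 = 32448$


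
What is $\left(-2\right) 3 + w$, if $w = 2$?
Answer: $-4$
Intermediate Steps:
$\left(-2\right) 3 + w = \left(-2\right) 3 + 2 = -6 + 2 = -4$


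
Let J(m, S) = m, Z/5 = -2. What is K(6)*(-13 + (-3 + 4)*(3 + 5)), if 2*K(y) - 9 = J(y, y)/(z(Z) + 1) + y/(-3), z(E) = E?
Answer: -95/6 ≈ -15.833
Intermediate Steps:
Z = -10 (Z = 5*(-2) = -10)
K(y) = 9/2 - 2*y/9 (K(y) = 9/2 + (y/(-10 + 1) + y/(-3))/2 = 9/2 + (y/(-9) + y*(-⅓))/2 = 9/2 + (y*(-⅑) - y/3)/2 = 9/2 + (-y/9 - y/3)/2 = 9/2 + (-4*y/9)/2 = 9/2 - 2*y/9)
K(6)*(-13 + (-3 + 4)*(3 + 5)) = (9/2 - 2/9*6)*(-13 + (-3 + 4)*(3 + 5)) = (9/2 - 4/3)*(-13 + 1*8) = 19*(-13 + 8)/6 = (19/6)*(-5) = -95/6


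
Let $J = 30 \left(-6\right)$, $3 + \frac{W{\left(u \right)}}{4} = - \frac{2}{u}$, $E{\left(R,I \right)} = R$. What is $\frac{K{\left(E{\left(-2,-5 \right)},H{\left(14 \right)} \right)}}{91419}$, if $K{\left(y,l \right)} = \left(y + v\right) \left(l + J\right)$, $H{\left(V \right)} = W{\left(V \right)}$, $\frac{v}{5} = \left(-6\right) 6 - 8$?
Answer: $\frac{99752}{213311} \approx 0.46764$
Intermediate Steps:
$v = -220$ ($v = 5 \left(\left(-6\right) 6 - 8\right) = 5 \left(-36 - 8\right) = 5 \left(-44\right) = -220$)
$W{\left(u \right)} = -12 - \frac{8}{u}$ ($W{\left(u \right)} = -12 + 4 \left(- \frac{2}{u}\right) = -12 - \frac{8}{u}$)
$H{\left(V \right)} = -12 - \frac{8}{V}$
$J = -180$
$K{\left(y,l \right)} = \left(-220 + y\right) \left(-180 + l\right)$ ($K{\left(y,l \right)} = \left(y - 220\right) \left(l - 180\right) = \left(-220 + y\right) \left(-180 + l\right)$)
$\frac{K{\left(E{\left(-2,-5 \right)},H{\left(14 \right)} \right)}}{91419} = \frac{39600 - 220 \left(-12 - \frac{8}{14}\right) - -360 + \left(-12 - \frac{8}{14}\right) \left(-2\right)}{91419} = \left(39600 - 220 \left(-12 - \frac{4}{7}\right) + 360 + \left(-12 - \frac{4}{7}\right) \left(-2\right)\right) \frac{1}{91419} = \left(39600 - - \frac{19360}{7} + 360 - - \frac{176}{7}\right) \frac{1}{91419} = \left(39600 + \frac{19360}{7} + 360 + \frac{176}{7}\right) \frac{1}{91419} = \frac{299256}{7} \cdot \frac{1}{91419} = \frac{99752}{213311}$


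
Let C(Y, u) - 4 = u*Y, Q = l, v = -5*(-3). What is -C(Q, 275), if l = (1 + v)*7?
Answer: -30804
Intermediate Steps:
v = 15
l = 112 (l = (1 + 15)*7 = 16*7 = 112)
Q = 112
C(Y, u) = 4 + Y*u (C(Y, u) = 4 + u*Y = 4 + Y*u)
-C(Q, 275) = -(4 + 112*275) = -(4 + 30800) = -1*30804 = -30804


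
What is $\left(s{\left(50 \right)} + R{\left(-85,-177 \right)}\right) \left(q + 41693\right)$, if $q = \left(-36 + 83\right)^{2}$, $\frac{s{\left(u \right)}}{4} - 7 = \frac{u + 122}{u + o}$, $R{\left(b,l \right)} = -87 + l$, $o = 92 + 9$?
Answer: $- \frac{1534287096}{151} \approx -1.0161 \cdot 10^{7}$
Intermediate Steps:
$o = 101$
$s{\left(u \right)} = 28 + \frac{4 \left(122 + u\right)}{101 + u}$ ($s{\left(u \right)} = 28 + 4 \frac{u + 122}{u + 101} = 28 + 4 \frac{122 + u}{101 + u} = 28 + \frac{4 \left(122 + u\right)}{101 + u}$)
$q = 2209$ ($q = 47^{2} = 2209$)
$\left(s{\left(50 \right)} + R{\left(-85,-177 \right)}\right) \left(q + 41693\right) = \left(\frac{4 \left(829 + 8 \cdot 50\right)}{101 + 50} - 264\right) \left(2209 + 41693\right) = \left(\frac{4 \left(829 + 400\right)}{151} - 264\right) 43902 = \left(4 \cdot \frac{1}{151} \cdot 1229 - 264\right) 43902 = \left(\frac{4916}{151} - 264\right) 43902 = \left(- \frac{34948}{151}\right) 43902 = - \frac{1534287096}{151}$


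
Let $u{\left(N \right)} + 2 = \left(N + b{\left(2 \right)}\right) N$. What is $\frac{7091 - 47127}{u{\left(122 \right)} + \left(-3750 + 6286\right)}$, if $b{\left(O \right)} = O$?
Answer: $- \frac{20018}{8831} \approx -2.2668$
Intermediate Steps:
$u{\left(N \right)} = -2 + N \left(2 + N\right)$ ($u{\left(N \right)} = -2 + \left(N + 2\right) N = -2 + \left(2 + N\right) N = -2 + N \left(2 + N\right)$)
$\frac{7091 - 47127}{u{\left(122 \right)} + \left(-3750 + 6286\right)} = \frac{7091 - 47127}{\left(-2 + 122^{2} + 2 \cdot 122\right) + \left(-3750 + 6286\right)} = - \frac{40036}{\left(-2 + 14884 + 244\right) + 2536} = - \frac{40036}{15126 + 2536} = - \frac{40036}{17662} = \left(-40036\right) \frac{1}{17662} = - \frac{20018}{8831}$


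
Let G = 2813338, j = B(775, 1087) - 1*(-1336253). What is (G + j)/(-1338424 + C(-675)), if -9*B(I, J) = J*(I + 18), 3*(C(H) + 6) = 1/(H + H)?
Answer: -16417947600/5420641501 ≈ -3.0288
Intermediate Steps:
C(H) = -6 + 1/(6*H) (C(H) = -6 + 1/(3*(H + H)) = -6 + 1/(3*((2*H))) = -6 + (1/(2*H))/3 = -6 + 1/(6*H))
B(I, J) = -J*(18 + I)/9 (B(I, J) = -J*(I + 18)/9 = -J*(18 + I)/9)
j = 11164286/9 (j = -1/9*1087*(18 + 775) - 1*(-1336253) = -1/9*1087*793 + 1336253 = -861991/9 + 1336253 = 11164286/9 ≈ 1.2405e+6)
(G + j)/(-1338424 + C(-675)) = (2813338 + 11164286/9)/(-1338424 + (-6 + (1/6)/(-675))) = 36484328/(9*(-1338424 + (-6 + (1/6)*(-1/675)))) = 36484328/(9*(-1338424 + (-6 - 1/4050))) = 36484328/(9*(-1338424 - 24301/4050)) = 36484328/(9*(-5420641501/4050)) = (36484328/9)*(-4050/5420641501) = -16417947600/5420641501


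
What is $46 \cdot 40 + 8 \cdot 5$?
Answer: $1880$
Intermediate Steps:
$46 \cdot 40 + 8 \cdot 5 = 1840 + 40 = 1880$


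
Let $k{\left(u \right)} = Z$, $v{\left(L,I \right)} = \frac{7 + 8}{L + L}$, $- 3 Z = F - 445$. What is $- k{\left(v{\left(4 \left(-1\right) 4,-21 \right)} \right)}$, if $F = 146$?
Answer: $- \frac{299}{3} \approx -99.667$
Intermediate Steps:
$Z = \frac{299}{3}$ ($Z = - \frac{146 - 445}{3} = \left(- \frac{1}{3}\right) \left(-299\right) = \frac{299}{3} \approx 99.667$)
$v{\left(L,I \right)} = \frac{15}{2 L}$
$k{\left(u \right)} = \frac{299}{3}$
$- k{\left(v{\left(4 \left(-1\right) 4,-21 \right)} \right)} = \left(-1\right) \frac{299}{3} = - \frac{299}{3}$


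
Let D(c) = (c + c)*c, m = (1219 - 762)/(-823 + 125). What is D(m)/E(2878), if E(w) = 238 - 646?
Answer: -208849/99389616 ≈ -0.0021013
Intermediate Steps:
m = -457/698 (m = 457/(-698) = 457*(-1/698) = -457/698 ≈ -0.65473)
E(w) = -408
D(c) = 2*c² (D(c) = (2*c)*c = 2*c²)
D(m)/E(2878) = (2*(-457/698)²)/(-408) = (2*(208849/487204))*(-1/408) = (208849/243602)*(-1/408) = -208849/99389616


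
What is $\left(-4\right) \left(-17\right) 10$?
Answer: $680$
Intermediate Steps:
$\left(-4\right) \left(-17\right) 10 = 68 \cdot 10 = 680$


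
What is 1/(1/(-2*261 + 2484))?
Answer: 1962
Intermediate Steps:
1/(1/(-2*261 + 2484)) = 1/(1/(-522 + 2484)) = 1/(1/1962) = 1962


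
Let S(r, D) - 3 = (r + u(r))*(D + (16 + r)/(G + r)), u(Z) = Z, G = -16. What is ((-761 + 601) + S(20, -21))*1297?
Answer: -826189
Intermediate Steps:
S(r, D) = 3 + 2*r*(D + (16 + r)/(-16 + r)) (S(r, D) = 3 + (r + r)*(D + (16 + r)/(-16 + r)) = 3 + (2*r)*(D + (16 + r)/(-16 + r)) = 3 + 2*r*(D + (16 + r)/(-16 + r)))
((-761 + 601) + S(20, -21))*1297 = ((-761 + 601) + (-48 + 2*20**2 + 35*20 - 32*(-21)*20 + 2*(-21)*20**2)/(-16 + 20))*1297 = (-160 + (-48 + 2*400 + 700 + 13440 + 2*(-21)*400)/4)*1297 = (-160 + (-48 + 800 + 700 + 13440 - 16800)/4)*1297 = (-160 + (1/4)*(-1908))*1297 = (-160 - 477)*1297 = -637*1297 = -826189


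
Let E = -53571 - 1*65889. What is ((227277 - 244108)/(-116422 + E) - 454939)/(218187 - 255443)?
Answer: 107311904367/8788019792 ≈ 12.211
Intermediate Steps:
E = -119460 (E = -53571 - 65889 = -119460)
((227277 - 244108)/(-116422 + E) - 454939)/(218187 - 255443) = ((227277 - 244108)/(-116422 - 119460) - 454939)/(218187 - 255443) = (-16831/(-235882) - 454939)/(-37256) = (-16831*(-1/235882) - 454939)*(-1/37256) = (16831/235882 - 454939)*(-1/37256) = -107311904367/235882*(-1/37256) = 107311904367/8788019792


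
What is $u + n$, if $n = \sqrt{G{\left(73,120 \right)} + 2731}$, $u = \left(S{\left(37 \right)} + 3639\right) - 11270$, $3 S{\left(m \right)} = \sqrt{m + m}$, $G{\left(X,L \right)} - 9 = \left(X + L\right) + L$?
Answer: $-7631 + \sqrt{3053} + \frac{\sqrt{74}}{3} \approx -7572.9$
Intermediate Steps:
$G{\left(X,L \right)} = 9 + X + 2 L$ ($G{\left(X,L \right)} = 9 + \left(\left(X + L\right) + L\right) = 9 + \left(\left(L + X\right) + L\right) = 9 + \left(X + 2 L\right) = 9 + X + 2 L$)
$S{\left(m \right)} = \frac{\sqrt{2} \sqrt{m}}{3}$ ($S{\left(m \right)} = \frac{\sqrt{m + m}}{3} = \frac{\sqrt{2 m}}{3} = \frac{\sqrt{2} \sqrt{m}}{3}$)
$u = -7631 + \frac{\sqrt{74}}{3}$ ($u = \left(\frac{\sqrt{2} \sqrt{37}}{3} + 3639\right) - 11270 = \left(\frac{\sqrt{74}}{3} + 3639\right) - 11270 = \left(3639 + \frac{\sqrt{74}}{3}\right) - 11270 = -7631 + \frac{\sqrt{74}}{3} \approx -7628.1$)
$n = \sqrt{3053}$ ($n = \sqrt{\left(9 + 73 + 2 \cdot 120\right) + 2731} = \sqrt{\left(9 + 73 + 240\right) + 2731} = \sqrt{322 + 2731} = \sqrt{3053} \approx 55.254$)
$u + n = \left(-7631 + \frac{\sqrt{74}}{3}\right) + \sqrt{3053} = -7631 + \sqrt{3053} + \frac{\sqrt{74}}{3}$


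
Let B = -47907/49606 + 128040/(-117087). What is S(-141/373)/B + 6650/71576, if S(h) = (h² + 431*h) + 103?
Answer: 578142802253851756755/19851598708510725716 ≈ 29.123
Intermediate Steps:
B = -3986946383/1936072574 (B = -47907*1/49606 + 128040*(-1/117087) = -47907/49606 - 42680/39029 = -3986946383/1936072574 ≈ -2.0593)
S(h) = 103 + h² + 431*h
S(-141/373)/B + 6650/71576 = (103 + (-141/373)² + 431*(-141/373))/(-3986946383/1936072574) + 6650/71576 = (103 + (-141*1/373)² + 431*(-141*1/373))*(-1936072574/3986946383) + 6650*(1/71576) = (103 + (-141/373)² + 431*(-141/373))*(-1936072574/3986946383) + 3325/35788 = (103 + 19881/139129 - 60771/373)*(-1936072574/3986946383) + 3325/35788 = -8317415/139129*(-1936072574/3986946383) + 3325/35788 = 16103119068076210/554699863320407 + 3325/35788 = 578142802253851756755/19851598708510725716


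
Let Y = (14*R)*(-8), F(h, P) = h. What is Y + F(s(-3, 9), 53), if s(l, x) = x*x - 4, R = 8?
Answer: -819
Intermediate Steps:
s(l, x) = -4 + x**2 (s(l, x) = x**2 - 4 = -4 + x**2)
Y = -896 (Y = (14*8)*(-8) = 112*(-8) = -896)
Y + F(s(-3, 9), 53) = -896 + (-4 + 9**2) = -896 + (-4 + 81) = -896 + 77 = -819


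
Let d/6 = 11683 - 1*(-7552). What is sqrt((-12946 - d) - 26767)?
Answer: I*sqrt(155123) ≈ 393.86*I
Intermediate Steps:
d = 115410 (d = 6*(11683 - 1*(-7552)) = 6*(11683 + 7552) = 6*19235 = 115410)
sqrt((-12946 - d) - 26767) = sqrt((-12946 - 1*115410) - 26767) = sqrt((-12946 - 115410) - 26767) = sqrt(-128356 - 26767) = sqrt(-155123) = I*sqrt(155123)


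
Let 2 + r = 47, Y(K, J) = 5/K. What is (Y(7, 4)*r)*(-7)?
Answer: -225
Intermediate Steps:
r = 45 (r = -2 + 47 = 45)
(Y(7, 4)*r)*(-7) = ((5/7)*45)*(-7) = (225/7)*(-7) = -225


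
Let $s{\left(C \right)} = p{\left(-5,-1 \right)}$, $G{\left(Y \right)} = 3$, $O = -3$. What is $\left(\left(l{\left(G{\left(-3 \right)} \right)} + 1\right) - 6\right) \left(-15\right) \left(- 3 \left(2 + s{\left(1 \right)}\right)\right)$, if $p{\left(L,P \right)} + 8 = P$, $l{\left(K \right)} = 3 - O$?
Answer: $-315$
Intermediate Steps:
$l{\left(K \right)} = 6$ ($l{\left(K \right)} = 3 - -3 = 3 + 3 = 6$)
$p{\left(L,P \right)} = -8 + P$
$s{\left(C \right)} = -9$ ($s{\left(C \right)} = -8 - 1 = -9$)
$\left(\left(l{\left(G{\left(-3 \right)} \right)} + 1\right) - 6\right) \left(-15\right) \left(- 3 \left(2 + s{\left(1 \right)}\right)\right) = \left(\left(6 + 1\right) - 6\right) \left(-15\right) \left(- 3 \left(2 - 9\right)\right) = \left(7 - 6\right) \left(-15\right) \left(\left(-3\right) \left(-7\right)\right) = 1 \left(-15\right) 21 = \left(-15\right) 21 = -315$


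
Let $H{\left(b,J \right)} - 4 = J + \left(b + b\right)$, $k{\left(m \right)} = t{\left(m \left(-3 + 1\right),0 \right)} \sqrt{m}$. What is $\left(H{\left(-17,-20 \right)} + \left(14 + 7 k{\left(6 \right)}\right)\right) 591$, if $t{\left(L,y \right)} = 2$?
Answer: $-21276 + 8274 \sqrt{6} \approx -1008.9$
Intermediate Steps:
$k{\left(m \right)} = 2 \sqrt{m}$
$H{\left(b,J \right)} = 4 + J + 2 b$ ($H{\left(b,J \right)} = 4 + \left(J + \left(b + b\right)\right) = 4 + \left(J + 2 b\right) = 4 + J + 2 b$)
$\left(H{\left(-17,-20 \right)} + \left(14 + 7 k{\left(6 \right)}\right)\right) 591 = \left(\left(4 - 20 + 2 \left(-17\right)\right) + \left(14 + 7 \cdot 2 \sqrt{6}\right)\right) 591 = \left(\left(4 - 20 - 34\right) + \left(14 + 14 \sqrt{6}\right)\right) 591 = \left(-50 + \left(14 + 14 \sqrt{6}\right)\right) 591 = \left(-36 + 14 \sqrt{6}\right) 591 = -21276 + 8274 \sqrt{6}$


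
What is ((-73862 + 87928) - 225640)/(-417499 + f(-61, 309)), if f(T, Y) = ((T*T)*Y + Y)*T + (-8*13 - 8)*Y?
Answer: 211574/70608085 ≈ 0.0029965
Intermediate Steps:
f(T, Y) = -112*Y + T*(Y + Y*T²) (f(T, Y) = (T²*Y + Y)*T + (-104 - 8)*Y = (Y*T² + Y)*T - 112*Y = (Y + Y*T²)*T - 112*Y = T*(Y + Y*T²) - 112*Y = -112*Y + T*(Y + Y*T²))
((-73862 + 87928) - 225640)/(-417499 + f(-61, 309)) = ((-73862 + 87928) - 225640)/(-417499 + 309*(-112 - 61 + (-61)³)) = (14066 - 225640)/(-417499 + 309*(-112 - 61 - 226981)) = -211574/(-417499 + 309*(-227154)) = -211574/(-417499 - 70190586) = -211574/(-70608085) = -211574*(-1/70608085) = 211574/70608085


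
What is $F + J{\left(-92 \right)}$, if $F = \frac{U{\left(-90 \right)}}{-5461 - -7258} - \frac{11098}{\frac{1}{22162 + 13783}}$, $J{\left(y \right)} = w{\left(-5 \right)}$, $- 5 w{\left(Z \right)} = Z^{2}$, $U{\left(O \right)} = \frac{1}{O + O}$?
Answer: $- \frac{129033891747901}{323460} \approx -3.9892 \cdot 10^{8}$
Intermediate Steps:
$U{\left(O \right)} = \frac{1}{2 O}$
$w{\left(Z \right)} = - \frac{Z^{2}}{5}$
$J{\left(y \right)} = -5$ ($J{\left(y \right)} = - \frac{\left(-5\right)^{2}}{5} = \left(- \frac{1}{5}\right) 25 = -5$)
$F = - \frac{129033890130601}{323460}$ ($F = \frac{\frac{1}{2} \frac{1}{-90}}{-5461 - -7258} - \frac{11098}{\frac{1}{22162 + 13783}} = \frac{\frac{1}{2} \left(- \frac{1}{90}\right)}{-5461 + 7258} - \frac{11098}{\frac{1}{35945}} = - \frac{1}{180 \cdot 1797} - 11098 \frac{1}{\frac{1}{35945}} = \left(- \frac{1}{180}\right) \frac{1}{1797} - 398917610 = - \frac{1}{323460} - 398917610 = - \frac{129033890130601}{323460} \approx -3.9892 \cdot 10^{8}$)
$F + J{\left(-92 \right)} = - \frac{129033890130601}{323460} - 5 = - \frac{129033891747901}{323460}$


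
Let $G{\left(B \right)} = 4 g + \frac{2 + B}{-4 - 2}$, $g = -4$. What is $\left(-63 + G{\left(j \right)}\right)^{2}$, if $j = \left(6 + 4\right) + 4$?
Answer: $\frac{60025}{9} \approx 6669.4$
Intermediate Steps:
$j = 14$ ($j = 10 + 4 = 14$)
$G{\left(B \right)} = - \frac{49}{3} - \frac{B}{6}$ ($G{\left(B \right)} = 4 \left(-4\right) + \frac{2 + B}{-4 - 2} = -16 + \frac{2 + B}{-6} = -16 + \left(2 + B\right) \left(- \frac{1}{6}\right) = -16 - \left(\frac{1}{3} + \frac{B}{6}\right) = - \frac{49}{3} - \frac{B}{6}$)
$\left(-63 + G{\left(j \right)}\right)^{2} = \left(-63 - \frac{56}{3}\right)^{2} = \left(- \frac{245}{3}\right)^{2} = \frac{60025}{9}$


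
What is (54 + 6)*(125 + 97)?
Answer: 13320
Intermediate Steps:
(54 + 6)*(125 + 97) = 60*222 = 13320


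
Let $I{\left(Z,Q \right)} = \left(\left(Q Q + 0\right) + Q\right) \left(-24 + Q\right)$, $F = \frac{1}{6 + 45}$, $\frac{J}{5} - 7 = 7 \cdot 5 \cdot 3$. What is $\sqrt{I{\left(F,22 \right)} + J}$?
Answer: $2 i \sqrt{113} \approx 21.26 i$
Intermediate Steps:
$J = 560$ ($J = 35 + 5 \cdot 7 \cdot 5 \cdot 3 = 35 + 5 \cdot 35 \cdot 3 = 35 + 5 \cdot 105 = 35 + 525 = 560$)
$F = \frac{1}{51} \approx 0.019608$
$I{\left(Z,Q \right)} = \left(-24 + Q\right) \left(Q + Q^{2}\right)$ ($I{\left(Z,Q \right)} = \left(\left(Q^{2} + 0\right) + Q\right) \left(-24 + Q\right) = \left(Q^{2} + Q\right) \left(-24 + Q\right) = \left(Q + Q^{2}\right) \left(-24 + Q\right) = \left(-24 + Q\right) \left(Q + Q^{2}\right)$)
$\sqrt{I{\left(F,22 \right)} + J} = \sqrt{22 \left(-24 + 22^{2} - 506\right) + 560} = \sqrt{22 \left(-24 + 484 - 506\right) + 560} = \sqrt{22 \left(-46\right) + 560} = \sqrt{-1012 + 560} = \sqrt{-452} = 2 i \sqrt{113}$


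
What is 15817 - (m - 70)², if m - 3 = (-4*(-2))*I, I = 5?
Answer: 15088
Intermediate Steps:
m = 43 (m = 3 - 4*(-2)*5 = 3 + 8*5 = 3 + 40 = 43)
15817 - (m - 70)² = 15817 - (43 - 70)² = 15817 - 1*(-27)² = 15817 - 1*729 = 15817 - 729 = 15088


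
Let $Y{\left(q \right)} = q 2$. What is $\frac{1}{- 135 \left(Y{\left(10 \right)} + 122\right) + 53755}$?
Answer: $\frac{1}{34585} \approx 2.8914 \cdot 10^{-5}$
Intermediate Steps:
$Y{\left(q \right)} = 2 q$
$\frac{1}{- 135 \left(Y{\left(10 \right)} + 122\right) + 53755} = \frac{1}{- 135 \left(2 \cdot 10 + 122\right) + 53755} = \frac{1}{- 135 \left(20 + 122\right) + 53755} = \frac{1}{\left(-135\right) 142 + 53755} = \frac{1}{-19170 + 53755} = \frac{1}{34585}$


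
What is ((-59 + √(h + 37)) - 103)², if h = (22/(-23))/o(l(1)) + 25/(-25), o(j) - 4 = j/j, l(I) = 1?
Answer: (18630 - √473570)²/13225 ≈ 24341.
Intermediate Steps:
o(j) = 5 (o(j) = 4 + j/j = 4 + 1 = 5)
h = -137/115 (h = (22/(-23))/5 + 25/(-25) = (22*(-1/23))*(⅕) + 25*(-1/25) = -22/23*⅕ - 1 = -22/115 - 1 = -137/115 ≈ -1.1913)
((-59 + √(h + 37)) - 103)² = ((-59 + √(-137/115 + 37)) - 103)² = ((-59 + √(4118/115)) - 103)² = ((-59 + √473570/115) - 103)² = (-162 + √473570/115)²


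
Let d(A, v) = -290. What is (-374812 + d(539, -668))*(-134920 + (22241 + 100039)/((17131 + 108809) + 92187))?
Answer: 40436232697440/799 ≈ 5.0609e+10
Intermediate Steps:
(-374812 + d(539, -668))*(-134920 + (22241 + 100039)/((17131 + 108809) + 92187)) = (-374812 - 290)*(-134920 + (22241 + 100039)/((17131 + 108809) + 92187)) = -375102*(-134920 + 122280/(125940 + 92187)) = -375102*(-134920 + 122280/218127) = -375102*(-134920 + 122280*(1/218127)) = -375102*(-134920 + 40760/72709) = -375102*(-9809857520/72709) = 40436232697440/799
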